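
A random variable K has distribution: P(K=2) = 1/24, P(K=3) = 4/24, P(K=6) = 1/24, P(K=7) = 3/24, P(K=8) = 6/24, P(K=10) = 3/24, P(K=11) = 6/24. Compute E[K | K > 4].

9

P(K > 4) = 19/24.
Σ over the event: 6·1/24 + 7·1/8 + 8·1/4 + 10·1/8 + 11·1/4 = 57/8.
E[K | K > 4] = (57/8) / (19/24) = 9.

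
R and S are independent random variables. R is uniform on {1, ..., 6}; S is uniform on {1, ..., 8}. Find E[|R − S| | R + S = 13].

2

P(R + S = 13) = 1/24.
Summing |R−S|·P(x,y) over outcomes with R + S = 13 gives 1/12.
E[|R − S| | R + S = 13] = (1/12) / (1/24) = 2.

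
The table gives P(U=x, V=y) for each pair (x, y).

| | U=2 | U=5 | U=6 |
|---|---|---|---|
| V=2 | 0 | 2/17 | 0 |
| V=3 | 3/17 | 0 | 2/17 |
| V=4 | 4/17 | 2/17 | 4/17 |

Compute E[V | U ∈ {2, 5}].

P(U ∈ {2, 5}) = 11/17.
Summing V·P(U=x,V=y) over the conditioning event gives 37/17.
E[V | U ∈ {2, 5}] = (37/17) / (11/17) = 37/11.

37/11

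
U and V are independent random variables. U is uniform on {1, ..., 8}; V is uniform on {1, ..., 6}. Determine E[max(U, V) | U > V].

P(U > V) = 9/16.
Summing max(U,V)·P(x,y) over outcomes with U > V gives 10/3.
E[max(U, V) | U > V] = (10/3) / (9/16) = 160/27.

160/27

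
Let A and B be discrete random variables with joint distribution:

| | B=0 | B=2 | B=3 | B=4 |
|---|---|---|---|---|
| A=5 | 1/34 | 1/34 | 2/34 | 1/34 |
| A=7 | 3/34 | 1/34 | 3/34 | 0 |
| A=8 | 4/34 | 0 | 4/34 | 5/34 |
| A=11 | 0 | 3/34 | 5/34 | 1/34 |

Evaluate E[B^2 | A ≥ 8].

189/22

P(A ≥ 8) = 11/17.
Σ B^2·P over the event = 0·(4/34) + 9·(4/34) + 16·(5/34) + 4·(3/34) + 9·(5/34) + 16·(1/34) = 189/34.
E[B^2 | A ≥ 8] = (189/34) / (11/17) = 189/22.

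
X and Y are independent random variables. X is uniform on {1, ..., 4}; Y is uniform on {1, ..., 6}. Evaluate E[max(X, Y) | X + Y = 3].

P(X + Y = 3) = 1/12.
Summing max(X,Y)·P(x,y) over outcomes with X + Y = 3 gives 1/6.
E[max(X, Y) | X + Y = 3] = (1/6) / (1/12) = 2.

2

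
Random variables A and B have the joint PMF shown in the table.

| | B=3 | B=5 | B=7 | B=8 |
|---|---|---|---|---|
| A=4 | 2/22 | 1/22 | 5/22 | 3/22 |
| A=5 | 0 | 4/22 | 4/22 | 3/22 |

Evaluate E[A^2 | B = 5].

116/5

P(B = 5) = 5/22.
Σ A^2·P over the event = 16·(1/22) + 25·(4/22) = 58/11.
E[A^2 | B = 5] = (58/11) / (5/22) = 116/5.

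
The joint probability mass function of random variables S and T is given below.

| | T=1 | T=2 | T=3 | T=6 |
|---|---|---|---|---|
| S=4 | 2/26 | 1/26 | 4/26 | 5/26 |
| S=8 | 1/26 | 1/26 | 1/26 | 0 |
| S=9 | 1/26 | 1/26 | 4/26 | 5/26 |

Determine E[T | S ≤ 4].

23/6

P(S ≤ 4) = 6/13.
Σ T·P over the event = 1·(2/26) + 2·(1/26) + 3·(4/26) + 6·(5/26) = 23/13.
E[T | S ≤ 4] = (23/13) / (6/13) = 23/6.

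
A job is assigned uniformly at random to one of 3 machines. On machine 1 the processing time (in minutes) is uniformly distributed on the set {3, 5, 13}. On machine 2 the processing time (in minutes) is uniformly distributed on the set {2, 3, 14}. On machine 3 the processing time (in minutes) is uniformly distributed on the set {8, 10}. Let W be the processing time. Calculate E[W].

67/9

E[W | machine 1] = (3+5+13)/3 = 7.
E[W | machine 2] = (2+3+14)/3 = 19/3.
E[W | machine 3] = (8+10)/2 = 9.
E[W] = (1/3)·(7) + (1/3)·(19/3) + (1/3)·(9) = 67/9.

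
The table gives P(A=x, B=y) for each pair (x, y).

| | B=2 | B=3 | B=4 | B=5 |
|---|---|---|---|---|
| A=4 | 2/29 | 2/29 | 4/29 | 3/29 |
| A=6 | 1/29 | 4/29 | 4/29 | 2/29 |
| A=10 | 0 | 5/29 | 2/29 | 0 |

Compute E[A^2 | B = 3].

P(B = 3) = 11/29.
Σ A^2·P over the event = 16·(2/29) + 36·(4/29) + 100·(5/29) = 676/29.
E[A^2 | B = 3] = (676/29) / (11/29) = 676/11.

676/11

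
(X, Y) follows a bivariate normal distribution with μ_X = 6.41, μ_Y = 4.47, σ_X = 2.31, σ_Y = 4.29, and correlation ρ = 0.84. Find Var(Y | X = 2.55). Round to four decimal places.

For a bivariate normal, Var(Y | X=x) = σ_Y²(1 − ρ²).
Var(Y | X=2.55) = (4.29)²·(1 − (0.84)²) = 18.4041·0.2944 = 5.4182.

5.4182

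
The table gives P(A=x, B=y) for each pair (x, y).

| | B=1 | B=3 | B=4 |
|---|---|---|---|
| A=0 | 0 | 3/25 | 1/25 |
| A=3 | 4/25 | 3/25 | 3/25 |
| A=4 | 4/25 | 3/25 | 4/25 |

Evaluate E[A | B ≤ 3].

P(B ≤ 3) = 17/25.
Σ A·P over the event = 0·(3/25) + 3·(4/25) + 3·(3/25) + 4·(4/25) + 4·(3/25) = 49/25.
E[A | B ≤ 3] = (49/25) / (17/25) = 49/17.

49/17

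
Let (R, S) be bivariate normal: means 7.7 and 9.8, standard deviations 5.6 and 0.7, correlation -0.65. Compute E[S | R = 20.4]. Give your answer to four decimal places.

For a bivariate normal, E[S | R=x] = μ_S + ρ·(σ_S/σ_R)·(x − μ_R).
E[S | R=20.4] = 9.8 + (-0.65)·(0.7/5.6)·(20.4 − (7.7)) = 9.8 + (-0.08125)·(12.7) = 8.7681.

8.7681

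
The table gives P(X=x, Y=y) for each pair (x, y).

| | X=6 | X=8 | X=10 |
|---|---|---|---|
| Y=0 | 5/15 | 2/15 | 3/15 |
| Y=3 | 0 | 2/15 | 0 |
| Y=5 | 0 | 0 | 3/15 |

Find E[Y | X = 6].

P(X = 6) = 1/3.
Σ Y·P over the event = 0·(5/15) = 0.
E[Y | X = 6] = (0) / (1/3) = 0.

0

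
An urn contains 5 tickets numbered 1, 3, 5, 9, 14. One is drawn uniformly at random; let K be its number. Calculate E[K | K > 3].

28/3

P(K > 3) = 3/5.
Σ over the event: 5·1/5 + 9·1/5 + 14·1/5 = 28/5.
E[K | K > 3] = (28/5) / (3/5) = 28/3.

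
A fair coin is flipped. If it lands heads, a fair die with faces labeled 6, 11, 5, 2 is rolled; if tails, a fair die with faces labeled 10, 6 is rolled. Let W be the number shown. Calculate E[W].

E[W | heads] = (6+11+5+2)/4 = 6.
E[W | tails] = (10+6)/2 = 8.
By the law of total expectation,
E[W] = (1/2)·(6) + (1/2)·(8) = 7.

7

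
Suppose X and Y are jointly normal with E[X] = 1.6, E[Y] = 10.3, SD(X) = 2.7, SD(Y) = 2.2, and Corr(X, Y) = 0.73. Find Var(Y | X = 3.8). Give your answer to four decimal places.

Var(Y | X=x) = (1 − ρ²)·σ_Y².
Var(Y | X=3.8) = (2.2)²·(1 − (0.73)²) = 4.84·0.4671 = 2.2608.

2.2608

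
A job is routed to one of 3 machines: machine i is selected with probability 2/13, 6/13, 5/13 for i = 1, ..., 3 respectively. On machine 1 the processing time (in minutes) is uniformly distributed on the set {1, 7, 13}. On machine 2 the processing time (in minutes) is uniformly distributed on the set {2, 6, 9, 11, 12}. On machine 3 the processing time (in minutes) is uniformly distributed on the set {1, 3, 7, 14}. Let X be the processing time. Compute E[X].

373/52

E[X | machine 1] = (1+7+13)/3 = 7.
E[X | machine 2] = (2+6+9+11+12)/5 = 8.
E[X | machine 3] = (1+3+7+14)/4 = 25/4.
E[X] = (2/13)·(7) + (6/13)·(8) + (5/13)·(25/4) = 373/52.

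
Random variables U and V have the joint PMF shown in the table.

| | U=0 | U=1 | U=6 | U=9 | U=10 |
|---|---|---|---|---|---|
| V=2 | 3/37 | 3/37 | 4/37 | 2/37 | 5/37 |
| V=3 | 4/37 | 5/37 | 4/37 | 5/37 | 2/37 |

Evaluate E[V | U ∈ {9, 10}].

P(U ∈ {9, 10}) = 14/37.
Σ V·P over the event = 2·(2/37) + 3·(5/37) + 2·(5/37) + 3·(2/37) = 35/37.
E[V | U ∈ {9, 10}] = (35/37) / (14/37) = 5/2.

5/2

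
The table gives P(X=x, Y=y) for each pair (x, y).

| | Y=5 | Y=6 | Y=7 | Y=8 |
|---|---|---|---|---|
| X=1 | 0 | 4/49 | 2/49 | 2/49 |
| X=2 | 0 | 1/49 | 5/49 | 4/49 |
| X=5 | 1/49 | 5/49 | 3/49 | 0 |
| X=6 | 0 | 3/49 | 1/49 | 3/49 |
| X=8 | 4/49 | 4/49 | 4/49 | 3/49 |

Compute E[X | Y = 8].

13/3

P(Y = 8) = 12/49.
Σ X·P over the event = 1·(2/49) + 2·(4/49) + 6·(3/49) + 8·(3/49) = 52/49.
E[X | Y = 8] = (52/49) / (12/49) = 13/3.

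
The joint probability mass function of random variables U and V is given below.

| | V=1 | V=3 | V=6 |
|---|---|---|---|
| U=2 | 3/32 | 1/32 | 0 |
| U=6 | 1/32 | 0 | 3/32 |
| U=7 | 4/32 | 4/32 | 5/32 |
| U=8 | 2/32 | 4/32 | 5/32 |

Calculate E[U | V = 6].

P(V = 6) = 13/32.
Σ U·P over the event = 6·(3/32) + 7·(5/32) + 8·(5/32) = 93/32.
E[U | V = 6] = (93/32) / (13/32) = 93/13.

93/13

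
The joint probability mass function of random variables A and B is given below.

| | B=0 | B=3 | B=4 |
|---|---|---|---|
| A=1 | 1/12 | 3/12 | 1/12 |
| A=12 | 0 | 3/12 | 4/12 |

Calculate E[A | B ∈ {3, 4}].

8

P(B ∈ {3, 4}) = 11/12.
Σ A·P over the event = 1·(3/12) + 1·(1/12) + 12·(3/12) + 12·(4/12) = 22/3.
E[A | B ∈ {3, 4}] = (22/3) / (11/12) = 8.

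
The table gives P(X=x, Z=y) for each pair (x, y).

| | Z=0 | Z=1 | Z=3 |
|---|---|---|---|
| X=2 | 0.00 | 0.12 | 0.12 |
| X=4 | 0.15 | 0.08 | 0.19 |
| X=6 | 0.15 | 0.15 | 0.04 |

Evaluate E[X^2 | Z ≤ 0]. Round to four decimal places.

P(Z ≤ 0) = 0.30.
Σ X^2·P over the event = 16·(0.15) + 36·(0.15) = 7.80.
E[X^2 | Z ≤ 0] = (7.80) / (0.30) = 26.0000.

26.0000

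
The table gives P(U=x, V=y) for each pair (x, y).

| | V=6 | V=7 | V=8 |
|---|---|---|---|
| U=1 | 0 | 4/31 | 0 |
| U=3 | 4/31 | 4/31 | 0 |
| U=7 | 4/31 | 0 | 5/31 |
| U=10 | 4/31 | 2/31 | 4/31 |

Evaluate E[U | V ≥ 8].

25/3

P(V ≥ 8) = 9/31.
Summing U·P(U=x,V=y) over the conditioning event gives 75/31.
E[U | V ≥ 8] = (75/31) / (9/31) = 25/3.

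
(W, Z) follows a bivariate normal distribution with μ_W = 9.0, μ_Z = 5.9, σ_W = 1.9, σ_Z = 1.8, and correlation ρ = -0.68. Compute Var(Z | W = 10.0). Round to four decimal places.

1.7418

For a bivariate normal, Var(Z | W=x) = σ_Z²(1 − ρ²).
Var(Z | W=10.0) = (1.8)²·(1 − (-0.68)²) = 3.24·0.5376 = 1.7418.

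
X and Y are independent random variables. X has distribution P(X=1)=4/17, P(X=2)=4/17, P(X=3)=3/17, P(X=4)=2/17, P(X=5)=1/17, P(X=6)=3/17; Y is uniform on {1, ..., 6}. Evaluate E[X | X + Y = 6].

P(X + Y = 6) = 7/51.
Summing X·P(x,y) over outcomes with X + Y = 6 gives 1/3.
E[X | X + Y = 6] = (1/3) / (7/51) = 17/7.

17/7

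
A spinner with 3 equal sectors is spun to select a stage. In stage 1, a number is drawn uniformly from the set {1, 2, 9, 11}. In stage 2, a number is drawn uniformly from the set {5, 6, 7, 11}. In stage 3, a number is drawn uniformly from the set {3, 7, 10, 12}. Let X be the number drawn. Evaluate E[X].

7

E[X | stage 1] = (1+2+9+11)/4 = 23/4.
E[X | stage 2] = (5+6+7+11)/4 = 29/4.
E[X | stage 3] = (3+7+10+12)/4 = 8.
By the law of total expectation,
E[X] = (1/3)·(23/4) + (1/3)·(29/4) + (1/3)·(8) = 7.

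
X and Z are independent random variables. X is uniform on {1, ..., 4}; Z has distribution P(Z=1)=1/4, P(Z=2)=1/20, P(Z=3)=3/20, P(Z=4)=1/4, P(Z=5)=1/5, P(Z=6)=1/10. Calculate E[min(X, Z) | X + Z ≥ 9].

P(X + Z ≥ 9) = 1/10.
Summing min(X,Z)·P(x,y) over outcomes with X + Z ≥ 9 gives 3/8.
E[min(X, Z) | X + Z ≥ 9] = (3/8) / (1/10) = 15/4.

15/4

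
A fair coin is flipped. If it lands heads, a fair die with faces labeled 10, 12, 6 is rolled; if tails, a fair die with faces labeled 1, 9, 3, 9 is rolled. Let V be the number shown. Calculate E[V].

89/12

E[V | heads] = (10+12+6)/3 = 28/3.
E[V | tails] = (1+9+3+9)/4 = 11/2.
E[V] = (1/2)·(28/3) + (1/2)·(11/2) = 89/12.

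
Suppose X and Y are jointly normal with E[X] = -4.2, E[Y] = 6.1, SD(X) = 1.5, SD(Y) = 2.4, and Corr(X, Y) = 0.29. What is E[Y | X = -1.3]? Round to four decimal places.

7.4456

E[Y | X=x] = μ_Y + ρ(σ_Y/σ_X)(x − μ_X) for jointly normal variables.
E[Y | X=-1.3] = 6.1 + (0.29)·(2.4/1.5)·(-1.3 − (-4.2)) = 6.1 + (0.464)·(2.9) = 7.4456.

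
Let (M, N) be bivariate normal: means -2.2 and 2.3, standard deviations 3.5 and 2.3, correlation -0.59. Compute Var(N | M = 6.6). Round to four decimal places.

3.4486

The conditional variance in a bivariate normal is σ_N²(1 − ρ²), independent of x.
Var(N | M=6.6) = (2.3)²·(1 − (-0.59)²) = 5.29·0.6519 = 3.4486.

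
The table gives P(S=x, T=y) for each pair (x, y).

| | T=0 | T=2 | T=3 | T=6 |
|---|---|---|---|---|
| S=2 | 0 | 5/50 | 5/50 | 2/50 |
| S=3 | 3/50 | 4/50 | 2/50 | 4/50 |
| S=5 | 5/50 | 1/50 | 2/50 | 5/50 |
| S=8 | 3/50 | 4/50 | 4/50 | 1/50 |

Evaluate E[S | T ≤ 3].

175/38

P(T ≤ 3) = 19/25.
Summing S·P(S=x,T=y) over the conditioning event gives 7/2.
E[S | T ≤ 3] = (7/2) / (19/25) = 175/38.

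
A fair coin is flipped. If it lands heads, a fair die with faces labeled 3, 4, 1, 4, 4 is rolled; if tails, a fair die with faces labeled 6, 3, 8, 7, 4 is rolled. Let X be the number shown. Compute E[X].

E[X | heads] = (3+4+1+4+4)/5 = 16/5.
E[X | tails] = (6+3+8+7+4)/5 = 28/5.
E[X] = (1/2)·(16/5) + (1/2)·(28/5) = 22/5.

22/5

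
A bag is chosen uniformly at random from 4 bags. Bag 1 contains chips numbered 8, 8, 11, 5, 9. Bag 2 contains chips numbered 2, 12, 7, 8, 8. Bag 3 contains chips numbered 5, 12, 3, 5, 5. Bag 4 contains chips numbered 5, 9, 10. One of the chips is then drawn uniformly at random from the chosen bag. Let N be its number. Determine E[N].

E[N | bag 1] = (8+8+11+5+9)/5 = 41/5.
E[N | bag 2] = (2+12+7+8+8)/5 = 37/5.
E[N | bag 3] = (5+12+3+5+5)/5 = 6.
E[N | bag 4] = (5+9+10)/3 = 8.
By the law of total expectation,
E[N] = (1/4)·(41/5) + (1/4)·(37/5) + (1/4)·(6) + (1/4)·(8) = 37/5.

37/5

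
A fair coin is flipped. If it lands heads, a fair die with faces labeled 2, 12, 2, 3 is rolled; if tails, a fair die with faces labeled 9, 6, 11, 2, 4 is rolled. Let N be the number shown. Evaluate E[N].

E[N | heads] = (2+12+2+3)/4 = 19/4.
E[N | tails] = (9+6+11+2+4)/5 = 32/5.
By the law of total expectation,
E[N] = (1/2)·(19/4) + (1/2)·(32/5) = 223/40.

223/40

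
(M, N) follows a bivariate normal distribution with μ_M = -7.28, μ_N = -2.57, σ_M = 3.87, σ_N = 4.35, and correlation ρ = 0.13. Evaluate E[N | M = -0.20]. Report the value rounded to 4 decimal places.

The regression of N on M has slope ρ·σ_N/σ_M and passes through (μ_M, μ_N).
E[N | M=-0.20] = -2.57 + (0.13)·(4.35/3.87)·(-0.20 − (-7.28)) = -2.57 + (0.146124)·(7.08) = -1.5354.

-1.5354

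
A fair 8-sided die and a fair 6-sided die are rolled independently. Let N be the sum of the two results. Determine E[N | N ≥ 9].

P(N ≥ 9) = 7/16.
Σ over the event: 9·1/8 + 10·5/48 + 11·1/12 + 12·1/16 + 13·1/24 + 14·1/48 = 14/3.
E[N | N ≥ 9] = (14/3) / (7/16) = 32/3.

32/3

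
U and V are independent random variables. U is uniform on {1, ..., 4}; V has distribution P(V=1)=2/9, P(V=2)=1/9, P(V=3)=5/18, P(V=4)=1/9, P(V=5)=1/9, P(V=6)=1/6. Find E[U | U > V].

P(U > V) = 7/24.
Summing U·P(x,y) over outcomes with U > V gives 35/36.
E[U | U > V] = (35/36) / (7/24) = 10/3.

10/3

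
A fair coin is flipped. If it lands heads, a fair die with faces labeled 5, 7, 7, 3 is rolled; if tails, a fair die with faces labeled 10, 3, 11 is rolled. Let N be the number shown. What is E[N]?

27/4

E[N | heads] = (5+7+7+3)/4 = 11/2.
E[N | tails] = (10+3+11)/3 = 8.
E[N] = (1/2)·(11/2) + (1/2)·(8) = 27/4.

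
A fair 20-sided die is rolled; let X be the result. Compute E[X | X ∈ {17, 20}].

37/2

P(X ∈ {17, 20}) = 1/10.
Σ over the event: 17·1/20 + 20·1/20 = 37/20.
E[X | X ∈ {17, 20}] = (37/20) / (1/10) = 37/2.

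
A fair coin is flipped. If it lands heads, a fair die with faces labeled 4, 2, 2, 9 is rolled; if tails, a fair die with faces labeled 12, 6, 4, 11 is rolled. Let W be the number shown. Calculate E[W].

E[W | heads] = (4+2+2+9)/4 = 17/4.
E[W | tails] = (12+6+4+11)/4 = 33/4.
By the law of total expectation,
E[W] = (1/2)·(17/4) + (1/2)·(33/4) = 25/4.

25/4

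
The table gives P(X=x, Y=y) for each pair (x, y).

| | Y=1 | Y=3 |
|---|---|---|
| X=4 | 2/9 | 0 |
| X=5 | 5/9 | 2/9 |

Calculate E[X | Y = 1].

33/7

P(Y = 1) = 7/9.
Σ X·P over the event = 4·(2/9) + 5·(5/9) = 11/3.
E[X | Y = 1] = (11/3) / (7/9) = 33/7.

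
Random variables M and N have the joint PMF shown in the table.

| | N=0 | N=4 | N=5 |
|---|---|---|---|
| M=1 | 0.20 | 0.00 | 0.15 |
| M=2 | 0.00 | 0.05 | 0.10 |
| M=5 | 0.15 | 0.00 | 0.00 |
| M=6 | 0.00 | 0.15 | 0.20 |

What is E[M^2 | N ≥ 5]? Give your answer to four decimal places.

P(N ≥ 5) = 0.45.
Summing M^2·P(M=x,N=y) over the conditioning event gives 7.75.
E[M^2 | N ≥ 5] = (7.75) / (0.45) = 17.2222.

17.2222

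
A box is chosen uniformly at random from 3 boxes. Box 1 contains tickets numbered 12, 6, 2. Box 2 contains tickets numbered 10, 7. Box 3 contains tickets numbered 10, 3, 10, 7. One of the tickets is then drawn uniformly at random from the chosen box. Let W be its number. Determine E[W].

68/9

E[W | box 1] = (12+6+2)/3 = 20/3.
E[W | box 2] = (10+7)/2 = 17/2.
E[W | box 3] = (10+3+10+7)/4 = 15/2.
E[W] = (1/3)·(20/3) + (1/3)·(17/2) + (1/3)·(15/2) = 68/9.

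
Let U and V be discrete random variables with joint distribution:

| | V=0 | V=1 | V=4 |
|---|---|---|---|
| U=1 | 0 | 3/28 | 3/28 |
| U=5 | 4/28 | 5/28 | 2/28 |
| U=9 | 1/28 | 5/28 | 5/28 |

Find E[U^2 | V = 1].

41

P(V = 1) = 13/28.
Σ U^2·P over the event = 1·(3/28) + 25·(5/28) + 81·(5/28) = 533/28.
E[U^2 | V = 1] = (533/28) / (13/28) = 41.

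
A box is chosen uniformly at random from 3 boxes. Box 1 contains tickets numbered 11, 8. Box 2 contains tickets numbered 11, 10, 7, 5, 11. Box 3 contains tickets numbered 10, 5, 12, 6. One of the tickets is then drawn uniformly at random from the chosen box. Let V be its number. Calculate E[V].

E[V | box 1] = (11+8)/2 = 19/2.
E[V | box 2] = (11+10+7+5+11)/5 = 44/5.
E[V | box 3] = (10+5+12+6)/4 = 33/4.
By the law of total expectation,
E[V] = (1/3)·(19/2) + (1/3)·(44/5) + (1/3)·(33/4) = 177/20.

177/20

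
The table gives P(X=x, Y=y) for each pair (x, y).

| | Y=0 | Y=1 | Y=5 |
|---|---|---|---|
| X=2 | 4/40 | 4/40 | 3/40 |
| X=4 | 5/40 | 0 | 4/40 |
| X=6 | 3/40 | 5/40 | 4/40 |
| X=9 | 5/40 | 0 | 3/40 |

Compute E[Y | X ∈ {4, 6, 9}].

60/29

P(X ∈ {4, 6, 9}) = 29/40.
Σ Y·P over the event = 0·(5/40) + 5·(4/40) + 0·(3/40) + 1·(5/40) + 5·(4/40) + 0·(5/40) + 5·(3/40) = 3/2.
E[Y | X ∈ {4, 6, 9}] = (3/2) / (29/40) = 60/29.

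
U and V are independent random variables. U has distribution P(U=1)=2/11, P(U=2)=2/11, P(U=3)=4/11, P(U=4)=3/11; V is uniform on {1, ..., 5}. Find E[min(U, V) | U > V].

P(U > V) = 19/55.
Summing min(U,V)·P(x,y) over outcomes with U > V gives 32/55.
E[min(U, V) | U > V] = (32/55) / (19/55) = 32/19.

32/19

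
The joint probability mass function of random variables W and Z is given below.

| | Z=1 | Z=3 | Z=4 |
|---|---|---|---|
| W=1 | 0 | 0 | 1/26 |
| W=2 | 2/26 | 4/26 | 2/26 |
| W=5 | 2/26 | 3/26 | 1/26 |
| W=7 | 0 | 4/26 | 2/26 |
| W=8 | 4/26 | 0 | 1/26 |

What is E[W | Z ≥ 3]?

83/18

P(Z ≥ 3) = 9/13.
Σ W·P over the event = 1·(1/26) + 2·(4/26) + 2·(2/26) + 5·(3/26) + 5·(1/26) + 7·(4/26) + 7·(2/26) + 8·(1/26) = 83/26.
E[W | Z ≥ 3] = (83/26) / (9/13) = 83/18.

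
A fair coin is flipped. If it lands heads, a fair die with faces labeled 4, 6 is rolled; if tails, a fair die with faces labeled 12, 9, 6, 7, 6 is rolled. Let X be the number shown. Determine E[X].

13/2

E[X | heads] = (4+6)/2 = 5.
E[X | tails] = (12+9+6+7+6)/5 = 8.
By the law of total expectation,
E[X] = (1/2)·(5) + (1/2)·(8) = 13/2.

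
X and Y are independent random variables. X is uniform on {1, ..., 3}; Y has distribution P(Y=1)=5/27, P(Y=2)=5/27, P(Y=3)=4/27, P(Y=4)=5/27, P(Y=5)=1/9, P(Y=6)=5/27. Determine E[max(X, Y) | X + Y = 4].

P(X + Y = 4) = 14/81.
Summing max(X,Y)·P(x,y) over outcomes with X + Y = 4 gives 37/81.
E[max(X, Y) | X + Y = 4] = (37/81) / (14/81) = 37/14.

37/14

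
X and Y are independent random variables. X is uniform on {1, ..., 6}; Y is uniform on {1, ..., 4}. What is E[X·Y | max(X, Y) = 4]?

64/7

Outcomes with max(X, Y) = 4: (1,4), (2,4), (3,4), (4,1), (4,2), (4,3), (4,4), each with probability 1/24.
E[X·Y | max(X, Y) = 4] = (4 + 8 + 12 + 4 + 8 + 12 + 16) / 7 = 64/7.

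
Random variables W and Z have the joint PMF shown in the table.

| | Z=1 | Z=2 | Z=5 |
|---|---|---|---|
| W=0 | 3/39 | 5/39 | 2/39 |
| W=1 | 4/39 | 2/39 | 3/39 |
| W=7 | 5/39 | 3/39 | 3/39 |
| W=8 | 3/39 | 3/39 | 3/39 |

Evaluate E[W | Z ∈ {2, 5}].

95/24

P(Z ∈ {2, 5}) = 8/13.
Σ W·P over the event = 0·(5/39) + 0·(2/39) + 1·(2/39) + 1·(3/39) + 7·(3/39) + 7·(3/39) + 8·(3/39) + 8·(3/39) = 95/39.
E[W | Z ∈ {2, 5}] = (95/39) / (8/13) = 95/24.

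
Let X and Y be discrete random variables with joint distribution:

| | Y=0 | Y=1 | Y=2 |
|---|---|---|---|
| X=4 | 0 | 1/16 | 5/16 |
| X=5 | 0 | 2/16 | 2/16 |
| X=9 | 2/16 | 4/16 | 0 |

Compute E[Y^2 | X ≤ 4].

7/2

P(X ≤ 4) = 3/8.
Σ Y^2·P over the event = 1·(1/16) + 4·(5/16) = 21/16.
E[Y^2 | X ≤ 4] = (21/16) / (3/8) = 7/2.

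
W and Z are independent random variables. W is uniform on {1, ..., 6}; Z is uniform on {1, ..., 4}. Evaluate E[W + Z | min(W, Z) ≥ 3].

8

Outcomes with min(W, Z) ≥ 3: (3,3), (3,4), (4,3), (4,4), (5,3), (5,4), (6,3), (6,4), each with probability 1/24.
E[W + Z | min(W, Z) ≥ 3] = (6 + 7 + 7 + 8 + 8 + 9 + 9 + 10) / 8 = 8.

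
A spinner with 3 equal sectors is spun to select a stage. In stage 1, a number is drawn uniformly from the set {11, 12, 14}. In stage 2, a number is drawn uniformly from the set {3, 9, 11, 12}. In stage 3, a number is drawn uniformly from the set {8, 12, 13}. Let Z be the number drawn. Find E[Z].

385/36

E[Z | stage 1] = (11+12+14)/3 = 37/3.
E[Z | stage 2] = (3+9+11+12)/4 = 35/4.
E[Z | stage 3] = (8+12+13)/3 = 11.
E[Z] = (1/3)·(37/3) + (1/3)·(35/4) + (1/3)·(11) = 385/36.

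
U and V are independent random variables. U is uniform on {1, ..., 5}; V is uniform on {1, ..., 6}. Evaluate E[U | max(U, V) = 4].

22/7

Outcomes with max(U, V) = 4: (1,4), (2,4), (3,4), (4,1), (4,2), (4,3), (4,4), each with probability 1/30.
E[U | max(U, V) = 4] = (1 + 2 + 3 + 4 + 4 + 4 + 4) / 7 = 22/7.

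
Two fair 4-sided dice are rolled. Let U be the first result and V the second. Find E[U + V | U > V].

5

P(U > V) = 3/8.
Summing (U+V)·P(x,y) over outcomes with U > V gives 15/8.
E[U + V | U > V] = (15/8) / (3/8) = 5.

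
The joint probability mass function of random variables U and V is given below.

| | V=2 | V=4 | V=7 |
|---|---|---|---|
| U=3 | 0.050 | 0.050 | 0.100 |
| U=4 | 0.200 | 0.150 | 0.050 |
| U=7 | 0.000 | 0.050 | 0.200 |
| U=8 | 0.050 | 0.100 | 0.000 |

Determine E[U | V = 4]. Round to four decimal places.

5.4286

P(V = 4) = 0.350.
Σ U·P over the event = 3·(0.050) + 4·(0.150) + 7·(0.050) + 8·(0.100) = 1.900.
E[U | V = 4] = (1.900) / (0.350) = 5.4286.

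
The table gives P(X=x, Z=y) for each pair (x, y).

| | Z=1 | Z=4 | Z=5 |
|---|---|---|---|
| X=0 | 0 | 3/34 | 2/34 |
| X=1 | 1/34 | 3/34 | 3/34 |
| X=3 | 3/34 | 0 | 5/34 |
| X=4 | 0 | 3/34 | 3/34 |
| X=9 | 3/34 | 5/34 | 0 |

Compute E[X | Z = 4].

30/7

P(Z = 4) = 7/17.
Summing X·P(X=x,Z=y) over the conditioning event gives 30/17.
E[X | Z = 4] = (30/17) / (7/17) = 30/7.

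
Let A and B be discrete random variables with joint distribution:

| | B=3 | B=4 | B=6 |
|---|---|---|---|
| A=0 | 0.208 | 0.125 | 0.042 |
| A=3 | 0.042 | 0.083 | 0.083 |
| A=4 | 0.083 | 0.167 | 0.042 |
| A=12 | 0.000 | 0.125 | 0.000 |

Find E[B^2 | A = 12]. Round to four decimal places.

16.0000

P(A = 12) = 0.125.
Σ B^2·P over the event = 16·(0.125) = 2.000.
E[B^2 | A = 12] = (2.000) / (0.125) = 16.0000.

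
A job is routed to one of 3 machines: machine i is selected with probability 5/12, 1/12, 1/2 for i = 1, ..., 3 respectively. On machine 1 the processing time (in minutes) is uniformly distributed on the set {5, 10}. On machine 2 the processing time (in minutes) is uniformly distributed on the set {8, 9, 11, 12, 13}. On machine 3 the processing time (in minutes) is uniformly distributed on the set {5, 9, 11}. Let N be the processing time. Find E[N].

E[N | machine 1] = (5+10)/2 = 15/2.
E[N | machine 2] = (8+9+11+12+13)/5 = 53/5.
E[N | machine 3] = (5+9+11)/3 = 25/3.
E[N] = (5/12)·(15/2) + (1/12)·(53/5) + (1/2)·(25/3) = 327/40.

327/40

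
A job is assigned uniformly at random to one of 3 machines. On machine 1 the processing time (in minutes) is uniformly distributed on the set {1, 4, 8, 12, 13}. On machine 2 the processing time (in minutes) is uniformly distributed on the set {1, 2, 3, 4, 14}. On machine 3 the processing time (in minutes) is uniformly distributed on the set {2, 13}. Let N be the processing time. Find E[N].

E[N | machine 1] = (1+4+8+12+13)/5 = 38/5.
E[N | machine 2] = (1+2+3+4+14)/5 = 24/5.
E[N | machine 3] = (2+13)/2 = 15/2.
By the law of total expectation,
E[N] = (1/3)·(38/5) + (1/3)·(24/5) + (1/3)·(15/2) = 199/30.

199/30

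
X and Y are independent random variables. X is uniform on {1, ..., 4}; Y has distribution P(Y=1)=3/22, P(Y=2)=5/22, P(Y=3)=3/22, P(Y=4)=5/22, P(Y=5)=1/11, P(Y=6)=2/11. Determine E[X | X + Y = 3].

P(X + Y = 3) = 1/11.
Summing X·P(x,y) over outcomes with X + Y = 3 gives 1/8.
E[X | X + Y = 3] = (1/8) / (1/11) = 11/8.

11/8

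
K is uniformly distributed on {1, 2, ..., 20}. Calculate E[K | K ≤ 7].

4

Given K ≤ 7, K is equally likely to be any of {1, 2, 3, 4, 5, 6, 7}.
E[K | K ≤ 7] = (1 + 2 + 3 + 4 + 5 + 6 + 7) / 7 = 4.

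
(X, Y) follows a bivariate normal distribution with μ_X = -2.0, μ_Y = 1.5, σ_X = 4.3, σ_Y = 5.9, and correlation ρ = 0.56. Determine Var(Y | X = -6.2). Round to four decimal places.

23.8936

Var(Y | X=x) = (1 − ρ²)·σ_Y².
Var(Y | X=-6.2) = (5.9)²·(1 − (0.56)²) = 34.81·0.6864 = 23.8936.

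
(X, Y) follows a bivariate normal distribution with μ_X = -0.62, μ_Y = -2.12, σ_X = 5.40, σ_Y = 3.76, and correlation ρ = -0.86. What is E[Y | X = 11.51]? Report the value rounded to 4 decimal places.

For a bivariate normal, E[Y | X=x] = μ_Y + ρ·(σ_Y/σ_X)·(x − μ_X).
E[Y | X=11.51] = -2.12 + (-0.86)·(3.76/5.40)·(11.51 − (-0.62)) = -2.12 + (-0.59881)·(12.13) = -9.3836.

-9.3836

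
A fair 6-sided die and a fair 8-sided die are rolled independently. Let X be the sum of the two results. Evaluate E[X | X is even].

8

P(X is even) = 1/2.
Σ over the event: 2·1/48 + 4·1/16 + 6·5/48 + 8·1/8 + 10·5/48 + 12·1/16 + 14·1/48 = 4.
E[X | X is even] = (4) / (1/2) = 8.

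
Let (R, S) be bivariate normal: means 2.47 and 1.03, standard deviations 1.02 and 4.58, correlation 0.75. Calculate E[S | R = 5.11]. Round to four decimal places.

E[S | R=x] = μ_S + ρ(σ_S/σ_R)(x − μ_R) for jointly normal variables.
E[S | R=5.11] = 1.03 + (0.75)·(4.58/1.02)·(5.11 − (2.47)) = 1.03 + (3.36765)·(2.64) = 9.9206.

9.9206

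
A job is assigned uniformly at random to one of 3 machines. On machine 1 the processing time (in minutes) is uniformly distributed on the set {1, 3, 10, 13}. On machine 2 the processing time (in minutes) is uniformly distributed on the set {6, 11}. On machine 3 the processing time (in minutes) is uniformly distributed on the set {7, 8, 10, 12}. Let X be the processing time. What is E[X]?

E[X | machine 1] = (1+3+10+13)/4 = 27/4.
E[X | machine 2] = (6+11)/2 = 17/2.
E[X | machine 3] = (7+8+10+12)/4 = 37/4.
By the law of total expectation,
E[X] = (1/3)·(27/4) + (1/3)·(17/2) + (1/3)·(37/4) = 49/6.

49/6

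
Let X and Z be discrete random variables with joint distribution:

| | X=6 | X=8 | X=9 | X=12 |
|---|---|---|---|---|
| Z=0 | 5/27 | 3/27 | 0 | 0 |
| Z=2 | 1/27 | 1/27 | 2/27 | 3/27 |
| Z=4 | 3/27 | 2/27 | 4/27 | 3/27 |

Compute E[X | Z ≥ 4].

P(Z ≥ 4) = 4/9.
Summing X·P(X=x,Z=y) over the conditioning event gives 106/27.
E[X | Z ≥ 4] = (106/27) / (4/9) = 53/6.

53/6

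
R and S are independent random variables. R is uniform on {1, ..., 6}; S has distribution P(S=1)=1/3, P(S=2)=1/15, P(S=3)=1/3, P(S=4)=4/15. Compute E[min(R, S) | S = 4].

P(S = 4) = 4/15.
Summing min(R,S)·P(x,y) over outcomes with S = 4 gives 4/5.
E[min(R, S) | S = 4] = (4/5) / (4/15) = 3.

3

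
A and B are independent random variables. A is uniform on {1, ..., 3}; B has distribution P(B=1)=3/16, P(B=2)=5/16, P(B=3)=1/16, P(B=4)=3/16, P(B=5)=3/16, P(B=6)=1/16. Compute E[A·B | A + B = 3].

P(A + B = 3) = 1/6.
Summing AB·P(x,y) over outcomes with A + B = 3 gives 1/3.
E[A·B | A + B = 3] = (1/3) / (1/6) = 2.

2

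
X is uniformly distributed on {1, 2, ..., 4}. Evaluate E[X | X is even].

Given X is even, X is equally likely to be any of {2, 4}.
E[X | X is even] = (2 + 4) / 2 = 3.

3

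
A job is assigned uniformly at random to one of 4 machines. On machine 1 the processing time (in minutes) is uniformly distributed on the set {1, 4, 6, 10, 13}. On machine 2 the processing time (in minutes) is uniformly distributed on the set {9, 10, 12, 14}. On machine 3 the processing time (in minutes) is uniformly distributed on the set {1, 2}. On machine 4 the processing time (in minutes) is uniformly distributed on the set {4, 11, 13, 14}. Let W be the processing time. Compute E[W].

E[W | machine 1] = (1+4+6+10+13)/5 = 34/5.
E[W | machine 2] = (9+10+12+14)/4 = 45/4.
E[W | machine 3] = (1+2)/2 = 3/2.
E[W | machine 4] = (4+11+13+14)/4 = 21/2.
By the law of total expectation,
E[W] = (1/4)·(34/5) + (1/4)·(45/4) + (1/4)·(3/2) + (1/4)·(21/2) = 601/80.

601/80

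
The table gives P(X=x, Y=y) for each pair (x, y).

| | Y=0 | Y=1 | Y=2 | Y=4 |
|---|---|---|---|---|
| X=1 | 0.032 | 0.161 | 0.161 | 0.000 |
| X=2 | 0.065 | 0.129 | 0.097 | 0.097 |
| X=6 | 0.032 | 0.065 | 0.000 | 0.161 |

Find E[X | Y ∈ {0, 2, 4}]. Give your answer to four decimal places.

P(Y ∈ {0, 2, 4}) = 0.645.
Summing X·P(X=x,Y=y) over the conditioning event gives 1.869.
E[X | Y ∈ {0, 2, 4}] = (1.869) / (0.645) = 2.8977.

2.8977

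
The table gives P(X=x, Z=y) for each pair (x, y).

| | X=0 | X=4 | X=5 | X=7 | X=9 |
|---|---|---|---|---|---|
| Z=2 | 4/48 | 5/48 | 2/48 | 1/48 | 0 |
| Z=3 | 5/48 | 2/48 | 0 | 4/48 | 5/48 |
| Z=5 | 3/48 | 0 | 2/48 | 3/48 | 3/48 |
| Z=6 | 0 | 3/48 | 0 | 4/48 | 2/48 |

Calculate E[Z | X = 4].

17/5

P(X = 4) = 5/24.
Summing Z·P(X=x,Z=y) over the conditioning event gives 17/24.
E[Z | X = 4] = (17/24) / (5/24) = 17/5.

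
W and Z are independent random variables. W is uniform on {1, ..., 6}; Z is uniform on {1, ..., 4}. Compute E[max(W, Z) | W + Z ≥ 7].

51/10

P(W + Z ≥ 7) = 5/12.
Summing max(W,Z)·P(x,y) over outcomes with W + Z ≥ 7 gives 17/8.
E[max(W, Z) | W + Z ≥ 7] = (17/8) / (5/12) = 51/10.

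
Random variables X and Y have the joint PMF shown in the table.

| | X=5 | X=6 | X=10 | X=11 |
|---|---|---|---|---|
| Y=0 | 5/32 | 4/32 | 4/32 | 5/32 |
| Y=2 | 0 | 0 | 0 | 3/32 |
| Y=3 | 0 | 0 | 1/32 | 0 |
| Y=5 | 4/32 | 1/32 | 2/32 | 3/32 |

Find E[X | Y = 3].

P(Y = 3) = 1/32.
Summing X·P(X=x,Y=y) over the conditioning event gives 5/16.
E[X | Y = 3] = (5/16) / (1/32) = 10.

10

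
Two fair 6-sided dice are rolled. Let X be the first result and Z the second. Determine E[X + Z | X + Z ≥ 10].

32/3

P(X + Z ≥ 10) = 1/6.
Summing (X+Z)·P(x,y) over outcomes with X + Z ≥ 10 gives 16/9.
E[X + Z | X + Z ≥ 10] = (16/9) / (1/6) = 32/3.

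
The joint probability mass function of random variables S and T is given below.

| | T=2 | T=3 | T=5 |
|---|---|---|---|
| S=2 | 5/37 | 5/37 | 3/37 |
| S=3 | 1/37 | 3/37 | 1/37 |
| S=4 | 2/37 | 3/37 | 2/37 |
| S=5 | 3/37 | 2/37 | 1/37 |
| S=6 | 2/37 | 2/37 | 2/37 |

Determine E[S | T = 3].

P(T = 3) = 15/37.
Σ S·P over the event = 2·(5/37) + 3·(3/37) + 4·(3/37) + 5·(2/37) + 6·(2/37) = 53/37.
E[S | T = 3] = (53/37) / (15/37) = 53/15.

53/15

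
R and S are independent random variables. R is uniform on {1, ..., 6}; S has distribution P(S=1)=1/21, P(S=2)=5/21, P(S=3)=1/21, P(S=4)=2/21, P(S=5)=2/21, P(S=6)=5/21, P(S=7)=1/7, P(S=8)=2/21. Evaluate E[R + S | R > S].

239/34

P(R > S) = 17/63.
Summing (R+S)·P(x,y) over outcomes with R > S gives 239/126.
E[R + S | R > S] = (239/126) / (17/63) = 239/34.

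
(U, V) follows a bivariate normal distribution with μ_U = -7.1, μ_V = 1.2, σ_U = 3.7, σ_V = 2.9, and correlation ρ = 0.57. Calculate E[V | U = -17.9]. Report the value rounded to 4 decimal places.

-3.6250

For a bivariate normal, E[V | U=x] = μ_V + ρ·(σ_V/σ_U)·(x − μ_U).
E[V | U=-17.9] = 1.2 + (0.57)·(2.9/3.7)·(-17.9 − (-7.1)) = 1.2 + (0.44676)·(-10.8) = -3.6250.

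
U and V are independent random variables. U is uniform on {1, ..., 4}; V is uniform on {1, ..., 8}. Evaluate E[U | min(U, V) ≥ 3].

P(min(U, V) ≥ 3) = 3/8.
Summing U·P(x,y) over outcomes with min(U, V) ≥ 3 gives 21/16.
E[U | min(U, V) ≥ 3] = (21/16) / (3/8) = 7/2.

7/2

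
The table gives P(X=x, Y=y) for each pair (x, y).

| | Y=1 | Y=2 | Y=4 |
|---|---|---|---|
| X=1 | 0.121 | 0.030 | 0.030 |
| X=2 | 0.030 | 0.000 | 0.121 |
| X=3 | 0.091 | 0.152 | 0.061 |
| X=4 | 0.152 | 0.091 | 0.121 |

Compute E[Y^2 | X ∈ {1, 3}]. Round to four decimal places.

4.9402

P(X ∈ {1, 3}) = 0.485.
Σ Y^2·P over the event = 1·(0.121) + 4·(0.030) + 16·(0.030) + 1·(0.091) + 4·(0.152) + 16·(0.061) = 2.396.
E[Y^2 | X ∈ {1, 3}] = (2.396) / (0.485) = 4.9402.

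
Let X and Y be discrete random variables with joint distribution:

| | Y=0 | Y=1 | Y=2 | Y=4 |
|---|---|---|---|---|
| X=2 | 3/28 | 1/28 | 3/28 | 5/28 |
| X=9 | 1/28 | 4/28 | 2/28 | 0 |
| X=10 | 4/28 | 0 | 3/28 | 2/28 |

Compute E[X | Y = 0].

55/8

P(Y = 0) = 2/7.
Σ X·P over the event = 2·(3/28) + 9·(1/28) + 10·(4/28) = 55/28.
E[X | Y = 0] = (55/28) / (2/7) = 55/8.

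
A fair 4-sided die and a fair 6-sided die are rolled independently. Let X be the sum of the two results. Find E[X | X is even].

6

P(X is even) = 1/2.
Σ over the event: 2·1/24 + 4·1/8 + 6·1/6 + 8·1/8 + 10·1/24 = 3.
E[X | X is even] = (3) / (1/2) = 6.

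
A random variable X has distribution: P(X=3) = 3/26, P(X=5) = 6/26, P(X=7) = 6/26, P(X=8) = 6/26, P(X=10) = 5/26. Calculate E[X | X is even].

98/11

P(X is even) = 11/26.
Σ over the event: 8·3/13 + 10·5/26 = 49/13.
E[X | X is even] = (49/13) / (11/26) = 98/11.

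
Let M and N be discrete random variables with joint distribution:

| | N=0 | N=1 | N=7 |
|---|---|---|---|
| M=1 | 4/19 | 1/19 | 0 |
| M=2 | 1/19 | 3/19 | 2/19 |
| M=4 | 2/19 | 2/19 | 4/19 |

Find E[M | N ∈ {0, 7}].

34/13

P(N ∈ {0, 7}) = 13/19.
Σ M·P over the event = 1·(4/19) + 2·(1/19) + 2·(2/19) + 4·(2/19) + 4·(4/19) = 34/19.
E[M | N ∈ {0, 7}] = (34/19) / (13/19) = 34/13.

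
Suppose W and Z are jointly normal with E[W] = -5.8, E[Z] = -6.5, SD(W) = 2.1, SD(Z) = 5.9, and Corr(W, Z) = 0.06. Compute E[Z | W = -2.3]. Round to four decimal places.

-5.9100

For a bivariate normal, E[Z | W=x] = μ_Z + ρ·(σ_Z/σ_W)·(x − μ_W).
E[Z | W=-2.3] = -6.5 + (0.06)·(5.9/2.1)·(-2.3 − (-5.8)) = -6.5 + (0.16857)·(3.5) = -5.9100.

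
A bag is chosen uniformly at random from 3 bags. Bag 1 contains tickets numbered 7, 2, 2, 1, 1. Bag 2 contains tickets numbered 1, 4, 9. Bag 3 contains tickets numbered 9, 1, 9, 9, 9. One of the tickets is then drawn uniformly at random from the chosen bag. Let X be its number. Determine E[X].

E[X | bag 1] = (7+2+2+1+1)/5 = 13/5.
E[X | bag 2] = (1+4+9)/3 = 14/3.
E[X | bag 3] = (9+1+9+9+9)/5 = 37/5.
By the law of total expectation,
E[X] = (1/3)·(13/5) + (1/3)·(14/3) + (1/3)·(37/5) = 44/9.

44/9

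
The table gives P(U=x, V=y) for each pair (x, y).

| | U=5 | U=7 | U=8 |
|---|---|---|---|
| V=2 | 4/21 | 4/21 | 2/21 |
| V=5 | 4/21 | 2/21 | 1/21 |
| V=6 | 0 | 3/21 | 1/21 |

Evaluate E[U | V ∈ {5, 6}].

P(V ∈ {5, 6}) = 11/21.
Σ U·P over the event = 5·(4/21) + 7·(2/21) + 7·(3/21) + 8·(1/21) + 8·(1/21) = 71/21.
E[U | V ∈ {5, 6}] = (71/21) / (11/21) = 71/11.

71/11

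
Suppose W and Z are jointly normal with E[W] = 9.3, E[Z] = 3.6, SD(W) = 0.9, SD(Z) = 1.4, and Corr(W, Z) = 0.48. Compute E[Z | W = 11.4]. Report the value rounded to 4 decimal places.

The regression of Z on W has slope ρ·σ_Z/σ_W and passes through (μ_W, μ_Z).
E[Z | W=11.4] = 3.6 + (0.48)·(1.4/0.9)·(11.4 − (9.3)) = 3.6 + (0.74667)·(2.1) = 5.1680.

5.1680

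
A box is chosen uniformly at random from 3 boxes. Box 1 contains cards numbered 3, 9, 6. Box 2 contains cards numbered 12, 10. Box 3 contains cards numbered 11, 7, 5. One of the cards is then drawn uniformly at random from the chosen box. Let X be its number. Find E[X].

E[X | box 1] = (3+9+6)/3 = 6.
E[X | box 2] = (12+10)/2 = 11.
E[X | box 3] = (11+7+5)/3 = 23/3.
By the law of total expectation,
E[X] = (1/3)·(6) + (1/3)·(11) + (1/3)·(23/3) = 74/9.

74/9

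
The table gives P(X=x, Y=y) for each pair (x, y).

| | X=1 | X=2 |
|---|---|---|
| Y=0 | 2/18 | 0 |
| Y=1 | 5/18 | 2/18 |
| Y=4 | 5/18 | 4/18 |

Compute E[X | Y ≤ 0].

P(Y ≤ 0) = 1/9.
Σ X·P over the event = 1·(2/18) = 1/9.
E[X | Y ≤ 0] = (1/9) / (1/9) = 1.

1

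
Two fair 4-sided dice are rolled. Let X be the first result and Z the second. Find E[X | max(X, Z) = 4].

P(max(X, Z) = 4) = 7/16.
Summing X·P(x,y) over outcomes with max(X, Z) = 4 gives 11/8.
E[X | max(X, Z) = 4] = (11/8) / (7/16) = 22/7.

22/7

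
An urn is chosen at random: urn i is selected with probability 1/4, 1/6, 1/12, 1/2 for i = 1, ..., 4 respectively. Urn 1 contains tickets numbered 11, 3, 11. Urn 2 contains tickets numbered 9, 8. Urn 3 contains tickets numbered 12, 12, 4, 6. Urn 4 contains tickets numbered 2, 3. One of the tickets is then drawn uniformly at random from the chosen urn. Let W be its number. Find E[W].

E[W | urn 1] = (11+3+11)/3 = 25/3.
E[W | urn 2] = (9+8)/2 = 17/2.
E[W | urn 3] = (12+12+4+6)/4 = 17/2.
E[W | urn 4] = (2+3)/2 = 5/2.
By the law of total expectation,
E[W] = (1/4)·(25/3) + (1/6)·(17/2) + (1/12)·(17/2) + (1/2)·(5/2) = 131/24.

131/24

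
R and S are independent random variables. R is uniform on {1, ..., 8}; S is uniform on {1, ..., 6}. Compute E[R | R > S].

160/27

P(R > S) = 9/16.
Summing R·P(x,y) over outcomes with R > S gives 10/3.
E[R | R > S] = (10/3) / (9/16) = 160/27.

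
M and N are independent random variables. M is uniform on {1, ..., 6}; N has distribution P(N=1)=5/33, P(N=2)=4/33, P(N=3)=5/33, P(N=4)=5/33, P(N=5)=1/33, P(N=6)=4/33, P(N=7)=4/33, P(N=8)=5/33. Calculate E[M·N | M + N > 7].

2511/107

P(M + N > 7) = 107/198.
Summing MN·P(x,y) over outcomes with M + N > 7 gives 279/22.
E[M·N | M + N > 7] = (279/22) / (107/198) = 2511/107.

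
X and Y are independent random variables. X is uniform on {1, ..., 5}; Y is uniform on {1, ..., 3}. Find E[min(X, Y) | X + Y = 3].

Outcomes with X + Y = 3: (1,2), (2,1), each with probability 1/15.
E[min(X, Y) | X + Y = 3] = (1 + 1) / 2 = 1.

1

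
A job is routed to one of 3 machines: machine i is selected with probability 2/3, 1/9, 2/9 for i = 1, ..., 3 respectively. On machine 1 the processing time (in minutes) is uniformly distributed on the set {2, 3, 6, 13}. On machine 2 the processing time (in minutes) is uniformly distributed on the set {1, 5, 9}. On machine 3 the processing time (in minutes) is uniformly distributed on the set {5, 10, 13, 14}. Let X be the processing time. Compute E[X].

62/9

E[X | machine 1] = (2+3+6+13)/4 = 6.
E[X | machine 2] = (1+5+9)/3 = 5.
E[X | machine 3] = (5+10+13+14)/4 = 21/2.
By the law of total expectation,
E[X] = (2/3)·(6) + (1/9)·(5) + (2/9)·(21/2) = 62/9.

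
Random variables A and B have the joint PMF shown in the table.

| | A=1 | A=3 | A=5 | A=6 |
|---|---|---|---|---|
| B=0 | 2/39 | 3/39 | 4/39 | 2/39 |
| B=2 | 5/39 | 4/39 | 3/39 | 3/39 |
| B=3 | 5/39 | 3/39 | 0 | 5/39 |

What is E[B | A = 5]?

P(A = 5) = 7/39.
Σ B·P over the event = 0·(4/39) + 2·(3/39) = 2/13.
E[B | A = 5] = (2/13) / (7/39) = 6/7.

6/7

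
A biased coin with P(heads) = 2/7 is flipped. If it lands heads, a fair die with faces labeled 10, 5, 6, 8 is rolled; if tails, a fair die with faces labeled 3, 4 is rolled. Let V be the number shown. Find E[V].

E[V | heads] = (10+5+6+8)/4 = 29/4.
E[V | tails] = (3+4)/2 = 7/2.
E[V] = (2/7)·(29/4) + (5/7)·(7/2) = 32/7.

32/7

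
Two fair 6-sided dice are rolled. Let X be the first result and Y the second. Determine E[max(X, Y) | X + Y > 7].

P(X + Y > 7) = 5/12.
Summing max(X,Y)·P(x,y) over outcomes with X + Y > 7 gives 83/36.
E[max(X, Y) | X + Y > 7] = (83/36) / (5/12) = 83/15.

83/15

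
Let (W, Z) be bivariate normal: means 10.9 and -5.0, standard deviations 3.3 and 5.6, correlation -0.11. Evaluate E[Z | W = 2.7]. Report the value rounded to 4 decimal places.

For a bivariate normal, E[Z | W=x] = μ_Z + ρ·(σ_Z/σ_W)·(x − μ_W).
E[Z | W=2.7] = -5.0 + (-0.11)·(5.6/3.3)·(2.7 − (10.9)) = -5.0 + (-0.18667)·(-8.2) = -3.4693.

-3.4693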